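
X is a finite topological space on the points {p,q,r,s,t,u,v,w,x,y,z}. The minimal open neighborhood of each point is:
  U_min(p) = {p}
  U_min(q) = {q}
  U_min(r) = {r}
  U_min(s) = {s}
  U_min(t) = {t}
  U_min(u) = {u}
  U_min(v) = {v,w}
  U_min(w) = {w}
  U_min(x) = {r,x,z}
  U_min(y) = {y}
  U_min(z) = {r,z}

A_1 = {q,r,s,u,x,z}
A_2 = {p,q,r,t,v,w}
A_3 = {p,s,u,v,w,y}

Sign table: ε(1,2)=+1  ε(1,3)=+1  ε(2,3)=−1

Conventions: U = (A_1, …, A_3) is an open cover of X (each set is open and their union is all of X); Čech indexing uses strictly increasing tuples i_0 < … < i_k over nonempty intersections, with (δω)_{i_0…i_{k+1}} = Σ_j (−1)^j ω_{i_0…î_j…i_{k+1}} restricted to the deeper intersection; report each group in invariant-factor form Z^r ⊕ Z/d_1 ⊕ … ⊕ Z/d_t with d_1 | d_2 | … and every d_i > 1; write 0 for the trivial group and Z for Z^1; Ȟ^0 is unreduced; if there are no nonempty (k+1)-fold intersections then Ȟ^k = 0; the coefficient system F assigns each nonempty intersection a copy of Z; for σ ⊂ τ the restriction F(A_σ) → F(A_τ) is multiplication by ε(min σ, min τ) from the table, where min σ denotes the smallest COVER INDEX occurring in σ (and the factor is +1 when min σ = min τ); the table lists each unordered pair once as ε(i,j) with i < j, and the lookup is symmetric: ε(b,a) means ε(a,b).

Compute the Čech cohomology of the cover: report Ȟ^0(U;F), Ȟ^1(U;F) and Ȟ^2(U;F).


nonempty overlaps:
  A12={q,r} A13={s,u} A23={p,v,w}
C dims 3,3; δ0: rk 3, SNF 1^2·2
degree 0: 3−3−0 = 0 → Ȟ^0 ≅ 0
degree 1: 3−0−3 = 0 plus torsion [2] → Ȟ^1 ≅ Z/2
degree 2: 0−0−0 = 0 → Ȟ^2 ≅ 0

Ȟ^0 = 0, Ȟ^1 = Z/2, Ȟ^2 = 0


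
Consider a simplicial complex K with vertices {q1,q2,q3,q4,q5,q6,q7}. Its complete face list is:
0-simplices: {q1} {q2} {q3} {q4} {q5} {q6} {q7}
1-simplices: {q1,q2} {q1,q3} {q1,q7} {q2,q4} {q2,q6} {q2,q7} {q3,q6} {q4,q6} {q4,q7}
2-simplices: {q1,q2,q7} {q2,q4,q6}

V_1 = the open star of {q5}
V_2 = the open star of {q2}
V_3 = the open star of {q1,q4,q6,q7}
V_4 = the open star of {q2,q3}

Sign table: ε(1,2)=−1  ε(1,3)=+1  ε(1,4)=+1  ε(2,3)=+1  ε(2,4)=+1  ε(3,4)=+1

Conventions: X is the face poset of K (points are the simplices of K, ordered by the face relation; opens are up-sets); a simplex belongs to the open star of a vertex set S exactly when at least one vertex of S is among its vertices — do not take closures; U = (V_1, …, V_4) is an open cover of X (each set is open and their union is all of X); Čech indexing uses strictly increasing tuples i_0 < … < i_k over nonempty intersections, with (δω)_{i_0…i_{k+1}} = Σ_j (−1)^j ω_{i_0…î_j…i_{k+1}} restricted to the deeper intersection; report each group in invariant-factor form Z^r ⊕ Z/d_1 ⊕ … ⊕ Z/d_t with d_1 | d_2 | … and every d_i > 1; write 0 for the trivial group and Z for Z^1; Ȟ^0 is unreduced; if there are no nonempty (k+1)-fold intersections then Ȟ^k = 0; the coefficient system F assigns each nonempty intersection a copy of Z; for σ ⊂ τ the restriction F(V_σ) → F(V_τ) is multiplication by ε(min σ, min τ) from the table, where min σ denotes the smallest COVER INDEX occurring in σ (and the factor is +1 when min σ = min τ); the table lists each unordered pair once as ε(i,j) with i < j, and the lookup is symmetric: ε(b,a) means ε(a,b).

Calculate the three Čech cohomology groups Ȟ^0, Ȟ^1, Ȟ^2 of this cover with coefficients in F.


Ȟ^0(U;F) ≅ Z^2,  Ȟ^1(U;F) ≅ 0,  Ȟ^2(U;F) ≅ 0

nerve of the cover:
  V1={{q5}} V2={{q2},{q1,q2},{q2,q4},{q2,q6},{q2,q7},{q1,q2,q7},{q2,q4,q6}} V3={{q1},{q4},{q6},{q7},{q1,q2},{q1,q3},{q1,q7},{q2,q4},{q2,q6},{q2,q7},{q3,q6},{q4,q6},{q4,q7},{q1,q2,q7},{q2,q4,q6}} V4={{q2},{q3},{q1,q2},{q1,q3},{q2,q4},{q2,q6},{q2,q7},{q3,q6},{q1,q2,q7},{q2,q4,q6}}
  V23={{q1,q2},{q2,q4},{q2,q6},{q2,q7},{q1,q2,q7},{q2,q4,q6}} V24={{q2},{q1,q2},{q2,q4},{q2,q6},{q2,q7},{q1,q2,q7},{q2,q4,q6}} V34={{q1,q2},{q1,q3},{q2,q4},{q2,q6},{q2,q7},{q3,q6},{q1,q2,q7},{q2,q4,q6}}
  V234={{q1,q2},{q2,q4},{q2,q6},{q2,q7},{q1,q2,q7},{q2,q4,q6}}
C dims 4,3,1; δ0: rk 2, SNF 1^2; δ1: rk 1, SNF 1^1
Ȟ^0 = (4 − 2) − 0 = 2, so Ȟ^0 ≅ Z^2
Ȟ^1 = (3 − 1) − 2 = 0, so Ȟ^1 ≅ 0
Ȟ^2 = (1 − 0) − 1 = 0, so Ȟ^2 ≅ 0


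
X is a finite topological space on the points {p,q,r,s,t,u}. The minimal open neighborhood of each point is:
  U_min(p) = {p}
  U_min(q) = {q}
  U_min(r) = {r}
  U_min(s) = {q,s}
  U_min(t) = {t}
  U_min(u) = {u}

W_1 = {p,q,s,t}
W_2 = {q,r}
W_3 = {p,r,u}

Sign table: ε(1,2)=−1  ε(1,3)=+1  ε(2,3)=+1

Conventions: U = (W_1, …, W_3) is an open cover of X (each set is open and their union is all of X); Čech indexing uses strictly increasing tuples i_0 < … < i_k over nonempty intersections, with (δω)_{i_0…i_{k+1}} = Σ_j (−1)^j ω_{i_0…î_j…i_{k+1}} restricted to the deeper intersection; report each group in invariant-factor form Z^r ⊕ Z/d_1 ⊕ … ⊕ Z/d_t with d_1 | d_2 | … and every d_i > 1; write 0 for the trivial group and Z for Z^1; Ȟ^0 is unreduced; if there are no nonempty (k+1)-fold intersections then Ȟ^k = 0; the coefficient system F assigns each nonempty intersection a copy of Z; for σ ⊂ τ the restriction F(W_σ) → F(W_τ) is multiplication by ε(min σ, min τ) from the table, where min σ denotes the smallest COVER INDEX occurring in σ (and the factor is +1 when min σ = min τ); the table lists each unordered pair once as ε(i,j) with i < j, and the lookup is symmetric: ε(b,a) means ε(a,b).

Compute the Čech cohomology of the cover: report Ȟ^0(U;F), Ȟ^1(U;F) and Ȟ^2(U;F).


nonempty intersections:
  W12={q} W13={p} W23={r}
C dims 3,3; δ0: rk 3, SNF 1^2·2
Ȟ^0: (3−3)−0=0 ⇒ 0
Ȟ^1: (3−0)−3=0 plus torsion [2] ⇒ Z/2
Ȟ^2: (0−0)−0=0 ⇒ 0

Ȟ^0(U;F) ≅ 0, Ȟ^1(U;F) ≅ Z/2 and Ȟ^2(U;F) ≅ 0


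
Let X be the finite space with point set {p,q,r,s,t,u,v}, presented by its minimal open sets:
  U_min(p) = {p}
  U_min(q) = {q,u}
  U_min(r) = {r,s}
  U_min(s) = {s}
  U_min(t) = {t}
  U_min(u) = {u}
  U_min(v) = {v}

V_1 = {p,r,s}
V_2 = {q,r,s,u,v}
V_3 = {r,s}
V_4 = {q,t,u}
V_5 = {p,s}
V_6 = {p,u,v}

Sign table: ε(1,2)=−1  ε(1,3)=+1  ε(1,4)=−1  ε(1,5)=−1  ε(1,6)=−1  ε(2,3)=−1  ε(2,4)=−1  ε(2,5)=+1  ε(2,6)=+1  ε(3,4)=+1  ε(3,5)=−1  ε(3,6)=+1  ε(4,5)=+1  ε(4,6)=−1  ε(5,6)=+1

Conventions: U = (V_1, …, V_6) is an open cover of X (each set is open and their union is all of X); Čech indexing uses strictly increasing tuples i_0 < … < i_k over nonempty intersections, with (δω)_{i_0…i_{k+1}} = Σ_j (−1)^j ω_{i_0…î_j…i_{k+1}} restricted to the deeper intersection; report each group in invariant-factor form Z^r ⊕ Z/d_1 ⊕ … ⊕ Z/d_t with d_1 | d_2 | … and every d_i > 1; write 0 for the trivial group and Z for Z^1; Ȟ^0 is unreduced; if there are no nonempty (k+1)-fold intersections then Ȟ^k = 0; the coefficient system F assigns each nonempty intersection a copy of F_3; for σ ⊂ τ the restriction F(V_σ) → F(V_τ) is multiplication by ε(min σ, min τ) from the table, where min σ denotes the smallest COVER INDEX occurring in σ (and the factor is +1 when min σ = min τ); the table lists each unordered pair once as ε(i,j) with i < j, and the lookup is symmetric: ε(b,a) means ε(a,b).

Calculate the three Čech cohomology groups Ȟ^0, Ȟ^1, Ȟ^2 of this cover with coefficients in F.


nerve simplices:
  V12={r,s} V13={r,s} V15={p,s} V16={p} V23={r,s} V24={q,u} V25={s} V26={u,v} V35={s} V46={u} V56={p}
  V123={r,s} V125={s} V135={s} V156={p} V235={s} V246={u}
  V1235={s}
C dims 6,11,6,1; δ0: rk_F3 5; δ1: rk_F3 5; δ2: rk_F3 1
degree 0: 6−5−0 = 1 → Ȟ^0 ≅ Z/3
degree 1: 11−5−5 = 1 → Ȟ^1 ≅ Z/3
degree 2: 6−1−5 = 0 → Ȟ^2 ≅ 0

Ȟ^0 ≅ Z/3, Ȟ^1 ≅ Z/3 and Ȟ^2 ≅ 0


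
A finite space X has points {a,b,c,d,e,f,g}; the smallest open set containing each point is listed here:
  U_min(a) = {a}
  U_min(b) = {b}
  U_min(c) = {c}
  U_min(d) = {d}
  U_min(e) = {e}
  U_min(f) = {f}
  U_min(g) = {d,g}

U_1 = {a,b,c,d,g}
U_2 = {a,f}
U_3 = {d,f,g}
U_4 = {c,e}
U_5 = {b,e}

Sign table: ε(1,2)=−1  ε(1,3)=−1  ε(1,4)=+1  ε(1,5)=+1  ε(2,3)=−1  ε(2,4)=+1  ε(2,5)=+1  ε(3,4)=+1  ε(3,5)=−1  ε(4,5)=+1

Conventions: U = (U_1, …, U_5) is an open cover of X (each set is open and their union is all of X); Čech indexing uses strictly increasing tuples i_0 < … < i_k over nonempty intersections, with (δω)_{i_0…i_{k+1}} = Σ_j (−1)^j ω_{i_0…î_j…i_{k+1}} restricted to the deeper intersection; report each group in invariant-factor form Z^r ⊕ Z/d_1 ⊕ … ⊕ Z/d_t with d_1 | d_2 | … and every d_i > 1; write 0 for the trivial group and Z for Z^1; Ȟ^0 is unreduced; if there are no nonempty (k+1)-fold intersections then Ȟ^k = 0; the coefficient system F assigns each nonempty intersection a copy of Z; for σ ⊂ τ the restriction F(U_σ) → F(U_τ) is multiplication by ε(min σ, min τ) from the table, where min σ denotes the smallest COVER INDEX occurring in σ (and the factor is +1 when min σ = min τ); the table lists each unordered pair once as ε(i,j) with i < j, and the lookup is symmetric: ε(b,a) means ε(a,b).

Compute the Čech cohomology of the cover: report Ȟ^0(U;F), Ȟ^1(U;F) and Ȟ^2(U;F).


nerve simplices:
  U12={a} U13={d,g} U14={c} U15={b} U23={f} U45={e}
C dims 5,6; δ0: rk 5, SNF 1^4·2
degree 0: 5−5−0 = 0 → Ȟ^0 ≅ 0
degree 1: 6−0−5 = 1 plus torsion [2] → Ȟ^1 ≅ Z ⊕ Z/2
degree 2: 0−0−0 = 0 → Ȟ^2 ≅ 0

Ȟ^0 = 0,  Ȟ^1 = Z ⊕ Z/2,  Ȟ^2 = 0


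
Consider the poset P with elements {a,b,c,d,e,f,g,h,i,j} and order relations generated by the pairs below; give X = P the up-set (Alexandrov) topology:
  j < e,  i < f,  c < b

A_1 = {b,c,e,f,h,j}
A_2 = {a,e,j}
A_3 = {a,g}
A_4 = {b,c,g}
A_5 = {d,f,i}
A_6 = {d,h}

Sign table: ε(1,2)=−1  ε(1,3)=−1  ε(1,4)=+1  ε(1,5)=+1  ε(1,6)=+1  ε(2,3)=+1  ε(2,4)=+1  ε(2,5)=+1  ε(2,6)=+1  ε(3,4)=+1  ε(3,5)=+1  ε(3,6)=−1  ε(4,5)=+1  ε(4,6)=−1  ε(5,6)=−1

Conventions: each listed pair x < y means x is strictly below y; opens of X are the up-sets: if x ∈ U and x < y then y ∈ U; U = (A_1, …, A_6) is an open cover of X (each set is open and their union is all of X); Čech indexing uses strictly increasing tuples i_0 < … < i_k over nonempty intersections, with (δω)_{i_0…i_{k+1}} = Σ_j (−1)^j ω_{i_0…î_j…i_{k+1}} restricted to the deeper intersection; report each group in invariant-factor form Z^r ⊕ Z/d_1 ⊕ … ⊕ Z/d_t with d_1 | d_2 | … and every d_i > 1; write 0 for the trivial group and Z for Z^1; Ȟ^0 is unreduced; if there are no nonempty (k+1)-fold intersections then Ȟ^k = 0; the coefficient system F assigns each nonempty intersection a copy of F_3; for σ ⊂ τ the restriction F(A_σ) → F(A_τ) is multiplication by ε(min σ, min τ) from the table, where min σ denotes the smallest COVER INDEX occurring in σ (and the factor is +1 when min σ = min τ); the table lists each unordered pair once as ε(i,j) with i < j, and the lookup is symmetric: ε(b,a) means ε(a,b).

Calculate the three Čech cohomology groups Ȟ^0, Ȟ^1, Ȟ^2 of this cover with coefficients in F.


Ȟ^0 ≅ 0,  Ȟ^1 ≅ Z/3,  Ȟ^2 ≅ 0

cover nerve:
  A12={e,j} A14={b,c} A15={f} A16={h} A23={a} A34={g} A56={d}
C dims 6,7; δ0: rk_F3 6
Ȟ^0: (6−6)−0=0 ⇒ 0
Ȟ^1: (7−0)−6=1 ⇒ Z/3
Ȟ^2: (0−0)−0=0 ⇒ 0


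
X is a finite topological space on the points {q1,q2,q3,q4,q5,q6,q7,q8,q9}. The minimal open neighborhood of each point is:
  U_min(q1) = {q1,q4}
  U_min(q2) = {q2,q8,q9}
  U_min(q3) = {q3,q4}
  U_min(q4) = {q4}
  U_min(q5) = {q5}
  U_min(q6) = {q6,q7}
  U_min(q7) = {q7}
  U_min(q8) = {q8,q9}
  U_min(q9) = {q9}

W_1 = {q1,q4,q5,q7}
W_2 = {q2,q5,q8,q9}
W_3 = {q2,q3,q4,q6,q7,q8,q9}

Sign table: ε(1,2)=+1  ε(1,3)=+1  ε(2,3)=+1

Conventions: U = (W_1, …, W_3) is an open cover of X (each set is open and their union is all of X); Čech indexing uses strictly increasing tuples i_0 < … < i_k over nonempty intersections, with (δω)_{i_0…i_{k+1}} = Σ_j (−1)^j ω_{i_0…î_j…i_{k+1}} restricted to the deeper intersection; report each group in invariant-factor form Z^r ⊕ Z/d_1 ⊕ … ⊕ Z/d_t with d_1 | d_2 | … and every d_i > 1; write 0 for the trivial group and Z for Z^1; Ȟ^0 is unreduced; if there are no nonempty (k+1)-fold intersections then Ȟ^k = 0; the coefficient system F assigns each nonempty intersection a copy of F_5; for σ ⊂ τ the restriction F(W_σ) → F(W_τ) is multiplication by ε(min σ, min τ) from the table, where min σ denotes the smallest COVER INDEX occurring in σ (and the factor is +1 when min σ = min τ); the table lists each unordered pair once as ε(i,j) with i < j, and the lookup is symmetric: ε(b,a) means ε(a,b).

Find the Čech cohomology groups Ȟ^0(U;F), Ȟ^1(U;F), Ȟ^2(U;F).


nonempty intersections:
  W12={q5} W13={q4,q7} W23={q2,q8,q9}
C dims 3,3; δ0: rk_F5 2
Ȟ^0: (3−2)−0=1 ⇒ Z/5
Ȟ^1: (3−0)−2=1 ⇒ Z/5
Ȟ^2: (0−0)−0=0 ⇒ 0

Ȟ^0 = Z/5; Ȟ^1 = Z/5; Ȟ^2 = 0


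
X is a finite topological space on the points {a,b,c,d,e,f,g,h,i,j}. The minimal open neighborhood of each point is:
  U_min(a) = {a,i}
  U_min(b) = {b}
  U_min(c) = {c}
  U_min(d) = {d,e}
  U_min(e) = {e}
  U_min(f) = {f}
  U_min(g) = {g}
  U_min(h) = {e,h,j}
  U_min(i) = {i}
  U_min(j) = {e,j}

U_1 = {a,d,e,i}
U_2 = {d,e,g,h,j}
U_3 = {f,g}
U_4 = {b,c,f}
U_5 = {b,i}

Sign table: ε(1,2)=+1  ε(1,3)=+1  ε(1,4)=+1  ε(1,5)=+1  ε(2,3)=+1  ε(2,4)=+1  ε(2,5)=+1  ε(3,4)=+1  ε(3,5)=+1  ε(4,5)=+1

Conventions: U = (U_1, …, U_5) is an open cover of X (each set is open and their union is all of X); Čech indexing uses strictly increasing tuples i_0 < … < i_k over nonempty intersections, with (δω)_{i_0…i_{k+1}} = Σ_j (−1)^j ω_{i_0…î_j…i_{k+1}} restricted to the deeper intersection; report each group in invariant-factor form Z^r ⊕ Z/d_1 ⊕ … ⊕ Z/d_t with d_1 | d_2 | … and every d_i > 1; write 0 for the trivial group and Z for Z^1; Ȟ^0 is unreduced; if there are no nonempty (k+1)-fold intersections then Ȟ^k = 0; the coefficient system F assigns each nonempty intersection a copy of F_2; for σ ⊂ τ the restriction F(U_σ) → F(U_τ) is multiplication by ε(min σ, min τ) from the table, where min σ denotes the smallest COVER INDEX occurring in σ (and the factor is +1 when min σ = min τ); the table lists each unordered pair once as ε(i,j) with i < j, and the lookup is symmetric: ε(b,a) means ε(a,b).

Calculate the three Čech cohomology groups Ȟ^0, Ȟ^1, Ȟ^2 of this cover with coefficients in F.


Ȟ^0 = Z/2; Ȟ^1 = Z/2; Ȟ^2 = 0

intersection data:
  U12={d,e} U15={i} U23={g} U34={f} U45={b}
C dims 5,5; δ0: rk_F2 4
Ȟ^0 = (5 − 4) − 0 = 1, so Ȟ^0 ≅ Z/2
Ȟ^1 = (5 − 0) − 4 = 1, so Ȟ^1 ≅ Z/2
Ȟ^2 = (0 − 0) − 0 = 0, so Ȟ^2 ≅ 0


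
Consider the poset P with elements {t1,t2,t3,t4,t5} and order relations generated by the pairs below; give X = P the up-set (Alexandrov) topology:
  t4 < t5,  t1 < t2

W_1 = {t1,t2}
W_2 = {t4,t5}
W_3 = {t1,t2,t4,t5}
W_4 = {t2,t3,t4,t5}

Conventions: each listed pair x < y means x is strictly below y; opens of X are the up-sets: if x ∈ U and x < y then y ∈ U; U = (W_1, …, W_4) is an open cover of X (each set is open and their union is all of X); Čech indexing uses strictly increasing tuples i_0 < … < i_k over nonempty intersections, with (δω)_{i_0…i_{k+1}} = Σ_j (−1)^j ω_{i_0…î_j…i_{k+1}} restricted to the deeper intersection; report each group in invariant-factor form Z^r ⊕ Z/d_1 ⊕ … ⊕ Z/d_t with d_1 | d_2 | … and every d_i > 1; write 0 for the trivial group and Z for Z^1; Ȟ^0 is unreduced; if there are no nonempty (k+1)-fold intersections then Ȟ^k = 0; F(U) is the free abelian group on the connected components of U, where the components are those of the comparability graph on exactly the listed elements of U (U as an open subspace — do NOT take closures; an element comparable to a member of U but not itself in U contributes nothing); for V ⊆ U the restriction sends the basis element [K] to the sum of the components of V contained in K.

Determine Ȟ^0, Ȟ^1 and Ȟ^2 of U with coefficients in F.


cover nerve:
  W13={t1,t2} W14={t2} W23={t4,t5} W24={t4,t5} W34={t2,t4,t5}
  W134={t2} W234={t4,t5}
components per intersection:
  W1: {t1,t2}
  W2: {t4,t5}
  W3: {t1,t2} {t4,t5}
  W4: {t2} {t3} {t4,t5}
  W13: {t1,t2}
  W14: {t2}
  W23: {t4,t5}
  W24: {t4,t5}
  W34: {t2} {t4,t5}
  W134: {t2}
  W234: {t4,t5}
C dims 7,6,2; δ0: rk 4, SNF 1^4; δ1: rk 2, SNF 1^2
Ȟ^0: (7−4)−0=3 ⇒ Z^3
Ȟ^1: (6−2)−4=0 ⇒ 0
Ȟ^2: (2−0)−2=0 ⇒ 0

Ȟ^0(U;F) ≅ Z^3, Ȟ^1(U;F) ≅ 0 and Ȟ^2(U;F) ≅ 0


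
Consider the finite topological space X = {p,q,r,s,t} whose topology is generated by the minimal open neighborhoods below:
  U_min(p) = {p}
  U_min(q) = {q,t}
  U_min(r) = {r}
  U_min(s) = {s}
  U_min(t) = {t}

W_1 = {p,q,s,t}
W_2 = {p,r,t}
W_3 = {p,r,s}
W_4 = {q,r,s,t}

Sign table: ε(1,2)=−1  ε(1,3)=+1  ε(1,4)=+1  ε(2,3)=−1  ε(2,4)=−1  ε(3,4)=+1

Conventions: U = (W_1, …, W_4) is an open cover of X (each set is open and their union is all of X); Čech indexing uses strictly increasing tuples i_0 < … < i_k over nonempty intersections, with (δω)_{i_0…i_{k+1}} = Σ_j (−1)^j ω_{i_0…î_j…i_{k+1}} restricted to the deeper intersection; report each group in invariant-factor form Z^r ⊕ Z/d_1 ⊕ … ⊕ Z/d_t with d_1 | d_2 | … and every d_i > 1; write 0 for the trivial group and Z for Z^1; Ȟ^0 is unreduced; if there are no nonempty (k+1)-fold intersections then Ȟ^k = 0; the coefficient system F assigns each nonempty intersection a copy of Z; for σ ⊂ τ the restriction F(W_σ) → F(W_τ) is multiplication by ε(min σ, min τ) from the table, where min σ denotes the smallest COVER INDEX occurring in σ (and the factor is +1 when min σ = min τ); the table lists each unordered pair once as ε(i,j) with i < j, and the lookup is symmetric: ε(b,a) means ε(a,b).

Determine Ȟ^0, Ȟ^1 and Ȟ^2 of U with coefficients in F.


Ȟ^0(U;F) ≅ Z, Ȟ^1(U;F) ≅ 0, Ȟ^2(U;F) ≅ Z

intersection data:
  W12={p,t} W13={p,s} W14={q,s,t} W23={p,r} W24={r,t} W34={r,s}
  W123={p} W124={t} W134={s} W234={r}
C dims 4,6,4; δ0: rk 3, SNF 1^3; δ1: rk 3, SNF 1^3
Ȟ^0 = (4 − 3) − 0 = 1, so Ȟ^0 ≅ Z
Ȟ^1 = (6 − 3) − 3 = 0, so Ȟ^1 ≅ 0
Ȟ^2 = (4 − 0) − 3 = 1, so Ȟ^2 ≅ Z


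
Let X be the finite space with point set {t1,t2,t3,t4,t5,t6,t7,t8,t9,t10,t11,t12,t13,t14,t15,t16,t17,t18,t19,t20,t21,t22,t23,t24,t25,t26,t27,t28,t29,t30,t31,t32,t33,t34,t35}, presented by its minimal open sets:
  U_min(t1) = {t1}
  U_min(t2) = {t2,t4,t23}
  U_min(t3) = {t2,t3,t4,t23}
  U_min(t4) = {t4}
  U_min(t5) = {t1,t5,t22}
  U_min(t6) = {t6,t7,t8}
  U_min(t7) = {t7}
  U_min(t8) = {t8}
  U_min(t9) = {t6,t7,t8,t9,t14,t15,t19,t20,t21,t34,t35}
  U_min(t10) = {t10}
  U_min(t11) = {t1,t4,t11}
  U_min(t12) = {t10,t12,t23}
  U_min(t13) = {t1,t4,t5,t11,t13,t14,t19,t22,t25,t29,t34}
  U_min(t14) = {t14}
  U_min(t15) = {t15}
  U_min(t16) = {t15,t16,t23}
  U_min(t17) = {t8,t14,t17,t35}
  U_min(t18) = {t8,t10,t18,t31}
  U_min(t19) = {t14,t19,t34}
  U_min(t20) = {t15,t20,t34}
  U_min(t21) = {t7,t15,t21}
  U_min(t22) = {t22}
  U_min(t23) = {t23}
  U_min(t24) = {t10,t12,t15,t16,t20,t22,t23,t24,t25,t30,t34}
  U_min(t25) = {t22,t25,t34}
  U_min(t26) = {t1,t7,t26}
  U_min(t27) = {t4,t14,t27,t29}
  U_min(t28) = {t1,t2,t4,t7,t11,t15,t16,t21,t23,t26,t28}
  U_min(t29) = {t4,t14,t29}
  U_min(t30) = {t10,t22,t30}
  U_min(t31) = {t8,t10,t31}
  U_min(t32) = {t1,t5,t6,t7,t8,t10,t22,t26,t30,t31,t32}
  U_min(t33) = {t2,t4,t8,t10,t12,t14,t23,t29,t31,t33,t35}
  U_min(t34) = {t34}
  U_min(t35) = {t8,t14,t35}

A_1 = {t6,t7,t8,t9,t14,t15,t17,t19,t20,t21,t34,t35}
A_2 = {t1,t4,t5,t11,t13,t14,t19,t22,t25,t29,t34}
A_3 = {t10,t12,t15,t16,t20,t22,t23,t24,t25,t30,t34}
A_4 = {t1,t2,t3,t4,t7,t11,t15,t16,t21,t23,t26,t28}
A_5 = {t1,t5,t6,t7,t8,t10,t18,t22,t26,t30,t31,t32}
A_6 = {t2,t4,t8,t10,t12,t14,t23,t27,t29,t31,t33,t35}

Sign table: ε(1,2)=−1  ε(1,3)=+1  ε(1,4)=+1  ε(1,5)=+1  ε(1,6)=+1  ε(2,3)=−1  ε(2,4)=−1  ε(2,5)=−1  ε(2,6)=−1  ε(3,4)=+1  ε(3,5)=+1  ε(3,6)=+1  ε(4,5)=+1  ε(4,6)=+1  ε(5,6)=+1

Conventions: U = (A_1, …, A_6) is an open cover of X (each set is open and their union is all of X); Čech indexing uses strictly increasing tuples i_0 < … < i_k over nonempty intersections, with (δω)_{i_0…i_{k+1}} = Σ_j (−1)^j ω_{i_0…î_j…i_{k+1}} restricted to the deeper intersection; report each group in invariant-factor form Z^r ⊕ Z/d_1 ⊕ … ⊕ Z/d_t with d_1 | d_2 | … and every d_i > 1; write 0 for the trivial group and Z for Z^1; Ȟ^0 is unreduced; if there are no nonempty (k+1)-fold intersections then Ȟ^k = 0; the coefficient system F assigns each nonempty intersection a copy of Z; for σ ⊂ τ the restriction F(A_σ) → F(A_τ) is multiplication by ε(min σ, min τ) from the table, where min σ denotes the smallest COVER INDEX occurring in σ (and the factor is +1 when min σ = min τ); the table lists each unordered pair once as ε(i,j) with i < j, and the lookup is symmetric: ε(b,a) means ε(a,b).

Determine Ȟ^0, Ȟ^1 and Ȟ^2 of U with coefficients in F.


Ȟ^0 ≅ Z; Ȟ^1 ≅ 0; Ȟ^2 ≅ Z/2

nerve of the cover:
  A12={t14,t19,t34} A13={t15,t20,t34} A14={t7,t15,t21} A15={t6,t7,t8} A16={t8,t14,t35} A23={t22,t25,t34} A24={t1,t4,t11} A25={t1,t5,t22} A26={t4,t14,t29} A34={t15,t16,t23} A35={t10,t22,t30} A36={t10,t12,t23} A45={t1,t7,t26} A46={t2,t4,t23} A56={t8,t10,t31}
  A123={t34} A126={t14} A134={t15} A145={t7} A156={t8} A235={t22} A245={t1} A246={t4} A346={t23} A356={t10}
C dims 6,15,10; δ0: rk 5, SNF 1^5; δ1: rk 10, SNF 1^9·2
Ȟ^0 = (6 − 5) − 0 = 1, so Ȟ^0 ≅ Z
Ȟ^1 = (15 − 10) − 5 = 0, so Ȟ^1 ≅ 0
Ȟ^2 = (10 − 0) − 10 = 0 plus torsion [2], so Ȟ^2 ≅ Z/2


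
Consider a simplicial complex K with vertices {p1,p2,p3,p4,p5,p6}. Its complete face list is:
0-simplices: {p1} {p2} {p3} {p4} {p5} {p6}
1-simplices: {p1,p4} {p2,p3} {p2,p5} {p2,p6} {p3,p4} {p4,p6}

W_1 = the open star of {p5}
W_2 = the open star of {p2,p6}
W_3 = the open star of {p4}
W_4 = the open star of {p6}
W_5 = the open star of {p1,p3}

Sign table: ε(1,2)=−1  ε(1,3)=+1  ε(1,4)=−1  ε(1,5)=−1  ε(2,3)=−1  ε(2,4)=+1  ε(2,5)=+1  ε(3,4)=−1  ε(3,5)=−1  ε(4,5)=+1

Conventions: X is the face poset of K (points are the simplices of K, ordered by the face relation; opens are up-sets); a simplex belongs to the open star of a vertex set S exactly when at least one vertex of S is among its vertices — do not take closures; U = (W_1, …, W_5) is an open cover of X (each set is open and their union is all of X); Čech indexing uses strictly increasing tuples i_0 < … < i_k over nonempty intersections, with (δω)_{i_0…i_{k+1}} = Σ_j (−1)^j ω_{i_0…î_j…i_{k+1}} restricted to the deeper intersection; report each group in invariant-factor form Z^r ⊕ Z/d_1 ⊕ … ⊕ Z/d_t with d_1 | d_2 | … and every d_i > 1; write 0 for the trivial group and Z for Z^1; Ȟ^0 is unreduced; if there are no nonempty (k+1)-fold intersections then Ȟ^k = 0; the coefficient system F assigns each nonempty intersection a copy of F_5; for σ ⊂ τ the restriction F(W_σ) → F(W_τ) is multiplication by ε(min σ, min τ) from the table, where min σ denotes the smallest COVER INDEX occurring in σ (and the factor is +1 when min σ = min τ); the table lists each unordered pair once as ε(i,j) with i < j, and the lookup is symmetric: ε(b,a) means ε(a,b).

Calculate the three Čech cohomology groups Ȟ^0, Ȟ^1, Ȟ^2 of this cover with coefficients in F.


nonempty overlaps:
  W1={{p5},{p2,p5}} W2={{p2},{p6},{p2,p3},{p2,p5},{p2,p6},{p4,p6}} W3={{p4},{p1,p4},{p3,p4},{p4,p6}} W4={{p6},{p2,p6},{p4,p6}} W5={{p1},{p3},{p1,p4},{p2,p3},{p3,p4}}
  W12={{p2,p5}} W23={{p4,p6}} W24={{p6},{p2,p6},{p4,p6}} W25={{p2,p3}} W34={{p4,p6}} W35={{p1,p4},{p3,p4}}
  W234={{p4,p6}}
C dims 5,6,1; δ0: rk_F5 4; δ1: rk_F5 1
degree 0: 5−4−0 = 1 → Ȟ^0 ≅ Z/5
degree 1: 6−1−4 = 1 → Ȟ^1 ≅ Z/5
degree 2: 1−0−1 = 0 → Ȟ^2 ≅ 0

Ȟ^0 = Z/5,  Ȟ^1 = Z/5,  Ȟ^2 = 0


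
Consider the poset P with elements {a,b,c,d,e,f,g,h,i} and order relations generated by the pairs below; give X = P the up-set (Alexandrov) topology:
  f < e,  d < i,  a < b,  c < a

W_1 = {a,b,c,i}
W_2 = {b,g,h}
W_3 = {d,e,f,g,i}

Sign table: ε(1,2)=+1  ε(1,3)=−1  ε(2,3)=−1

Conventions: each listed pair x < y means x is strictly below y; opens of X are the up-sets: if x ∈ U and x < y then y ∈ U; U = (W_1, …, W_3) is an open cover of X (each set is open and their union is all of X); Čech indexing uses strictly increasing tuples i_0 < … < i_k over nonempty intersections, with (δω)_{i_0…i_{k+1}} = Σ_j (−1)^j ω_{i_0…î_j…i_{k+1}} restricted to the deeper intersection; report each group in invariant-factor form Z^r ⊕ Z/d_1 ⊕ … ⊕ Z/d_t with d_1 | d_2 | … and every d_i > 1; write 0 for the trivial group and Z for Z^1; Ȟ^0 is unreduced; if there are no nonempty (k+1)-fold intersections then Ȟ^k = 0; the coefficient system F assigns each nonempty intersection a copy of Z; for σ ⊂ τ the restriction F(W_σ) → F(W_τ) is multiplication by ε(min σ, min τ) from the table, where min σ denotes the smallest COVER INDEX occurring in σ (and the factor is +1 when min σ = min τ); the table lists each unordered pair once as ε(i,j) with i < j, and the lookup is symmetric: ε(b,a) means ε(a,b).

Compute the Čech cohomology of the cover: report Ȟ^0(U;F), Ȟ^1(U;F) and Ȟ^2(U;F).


Ȟ^0 ≅ Z, Ȟ^1 ≅ Z and Ȟ^2 ≅ 0

nonempty overlaps:
  W12={b} W13={i} W23={g}
C dims 3,3; δ0: rk 2, SNF 1^2
degree 0: 3−2−0 = 1 → Ȟ^0 ≅ Z
degree 1: 3−0−2 = 1 → Ȟ^1 ≅ Z
degree 2: 0−0−0 = 0 → Ȟ^2 ≅ 0


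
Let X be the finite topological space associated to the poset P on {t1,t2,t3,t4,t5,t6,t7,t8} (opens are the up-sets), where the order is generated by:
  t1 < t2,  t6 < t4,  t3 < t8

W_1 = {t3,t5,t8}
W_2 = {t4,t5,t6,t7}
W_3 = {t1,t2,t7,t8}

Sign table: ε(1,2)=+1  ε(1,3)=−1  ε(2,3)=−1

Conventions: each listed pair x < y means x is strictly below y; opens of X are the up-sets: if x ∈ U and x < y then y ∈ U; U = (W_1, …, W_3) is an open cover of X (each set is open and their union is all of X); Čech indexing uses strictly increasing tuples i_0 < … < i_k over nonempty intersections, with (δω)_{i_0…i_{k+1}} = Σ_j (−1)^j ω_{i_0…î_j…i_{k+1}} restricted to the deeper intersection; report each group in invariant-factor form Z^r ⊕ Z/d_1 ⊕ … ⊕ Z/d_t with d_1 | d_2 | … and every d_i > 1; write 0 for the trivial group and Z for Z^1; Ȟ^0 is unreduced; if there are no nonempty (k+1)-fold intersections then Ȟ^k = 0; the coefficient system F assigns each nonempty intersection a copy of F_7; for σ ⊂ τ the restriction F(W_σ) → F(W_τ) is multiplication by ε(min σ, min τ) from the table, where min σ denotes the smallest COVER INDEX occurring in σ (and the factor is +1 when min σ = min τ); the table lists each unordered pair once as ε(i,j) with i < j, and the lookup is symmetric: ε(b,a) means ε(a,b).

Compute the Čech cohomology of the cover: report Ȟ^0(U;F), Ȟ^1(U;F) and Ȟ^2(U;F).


Ȟ^0 = Z/7, Ȟ^1 = Z/7 and Ȟ^2 = 0

nerve of the cover:
  W12={t5} W13={t8} W23={t7}
C dims 3,3; δ0: rk_F7 2
Ȟ^0 = (3 − 2) − 0 = 1, so Ȟ^0 ≅ Z/7
Ȟ^1 = (3 − 0) − 2 = 1, so Ȟ^1 ≅ Z/7
Ȟ^2 = (0 − 0) − 0 = 0, so Ȟ^2 ≅ 0


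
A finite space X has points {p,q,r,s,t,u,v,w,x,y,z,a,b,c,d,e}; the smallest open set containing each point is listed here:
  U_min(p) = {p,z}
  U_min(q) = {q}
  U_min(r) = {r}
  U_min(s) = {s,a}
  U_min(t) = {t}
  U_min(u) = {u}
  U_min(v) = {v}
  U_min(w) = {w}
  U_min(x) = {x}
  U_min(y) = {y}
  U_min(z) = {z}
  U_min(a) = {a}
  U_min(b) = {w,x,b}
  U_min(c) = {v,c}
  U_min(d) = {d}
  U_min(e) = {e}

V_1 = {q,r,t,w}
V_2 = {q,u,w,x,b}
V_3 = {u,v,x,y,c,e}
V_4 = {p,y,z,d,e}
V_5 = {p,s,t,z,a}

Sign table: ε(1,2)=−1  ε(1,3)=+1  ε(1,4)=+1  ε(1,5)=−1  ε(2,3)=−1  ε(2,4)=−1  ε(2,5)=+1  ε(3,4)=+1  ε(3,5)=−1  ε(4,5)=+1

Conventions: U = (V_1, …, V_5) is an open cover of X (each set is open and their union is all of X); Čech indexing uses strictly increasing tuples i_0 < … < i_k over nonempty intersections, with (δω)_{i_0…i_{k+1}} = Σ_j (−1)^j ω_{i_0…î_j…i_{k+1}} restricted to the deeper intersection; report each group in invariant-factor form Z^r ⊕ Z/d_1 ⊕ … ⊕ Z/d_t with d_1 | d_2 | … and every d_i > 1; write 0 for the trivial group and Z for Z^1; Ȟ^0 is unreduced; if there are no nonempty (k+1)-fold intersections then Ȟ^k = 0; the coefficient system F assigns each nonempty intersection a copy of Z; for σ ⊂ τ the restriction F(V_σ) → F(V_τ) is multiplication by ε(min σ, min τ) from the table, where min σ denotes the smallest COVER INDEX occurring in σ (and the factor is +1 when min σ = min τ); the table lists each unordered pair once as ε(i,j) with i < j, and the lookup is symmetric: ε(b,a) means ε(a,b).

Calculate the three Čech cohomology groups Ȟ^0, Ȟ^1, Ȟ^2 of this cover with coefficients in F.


Ȟ^0 ≅ 0; Ȟ^1 ≅ Z/2; Ȟ^2 ≅ 0

cover nerve:
  V12={q,w} V15={t} V23={u,x} V34={y,e} V45={p,z}
C dims 5,5; δ0: rk 5, SNF 1^4·2
Ȟ^0: (5−5)−0=0 ⇒ 0
Ȟ^1: (5−0)−5=0 plus torsion [2] ⇒ Z/2
Ȟ^2: (0−0)−0=0 ⇒ 0


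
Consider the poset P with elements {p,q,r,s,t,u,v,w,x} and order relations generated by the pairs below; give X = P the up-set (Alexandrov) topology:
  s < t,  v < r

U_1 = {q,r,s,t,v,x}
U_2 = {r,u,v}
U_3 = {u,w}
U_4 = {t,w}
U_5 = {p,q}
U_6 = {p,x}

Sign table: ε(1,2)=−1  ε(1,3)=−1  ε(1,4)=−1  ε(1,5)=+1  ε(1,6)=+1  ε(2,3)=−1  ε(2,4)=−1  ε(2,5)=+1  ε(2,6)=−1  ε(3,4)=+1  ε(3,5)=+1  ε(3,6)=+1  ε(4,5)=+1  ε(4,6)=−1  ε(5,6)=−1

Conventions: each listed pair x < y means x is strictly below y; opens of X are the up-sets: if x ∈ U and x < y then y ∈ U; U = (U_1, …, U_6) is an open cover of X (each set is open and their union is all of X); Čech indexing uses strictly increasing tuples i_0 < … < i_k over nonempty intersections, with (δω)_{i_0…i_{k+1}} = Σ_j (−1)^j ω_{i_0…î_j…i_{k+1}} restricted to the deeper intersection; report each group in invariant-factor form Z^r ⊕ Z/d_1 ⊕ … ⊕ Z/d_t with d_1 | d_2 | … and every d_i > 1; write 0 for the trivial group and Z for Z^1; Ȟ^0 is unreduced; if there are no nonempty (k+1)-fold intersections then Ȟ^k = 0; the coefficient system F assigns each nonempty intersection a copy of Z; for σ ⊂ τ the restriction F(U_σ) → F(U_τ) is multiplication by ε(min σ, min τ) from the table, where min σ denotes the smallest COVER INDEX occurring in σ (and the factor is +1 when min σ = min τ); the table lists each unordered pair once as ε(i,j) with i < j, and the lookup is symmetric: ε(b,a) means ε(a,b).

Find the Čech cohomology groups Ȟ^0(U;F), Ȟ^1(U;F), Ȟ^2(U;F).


Ȟ^0 = 0, Ȟ^1 = Z ⊕ Z/2, Ȟ^2 = 0

nerve of the cover:
  U12={r,v} U14={t} U15={q} U16={x} U23={u} U34={w} U56={p}
C dims 6,7; δ0: rk 6, SNF 1^5·2
Ȟ^0 = (6 − 6) − 0 = 0, so Ȟ^0 ≅ 0
Ȟ^1 = (7 − 0) − 6 = 1 plus torsion [2], so Ȟ^1 ≅ Z ⊕ Z/2
Ȟ^2 = (0 − 0) − 0 = 0, so Ȟ^2 ≅ 0


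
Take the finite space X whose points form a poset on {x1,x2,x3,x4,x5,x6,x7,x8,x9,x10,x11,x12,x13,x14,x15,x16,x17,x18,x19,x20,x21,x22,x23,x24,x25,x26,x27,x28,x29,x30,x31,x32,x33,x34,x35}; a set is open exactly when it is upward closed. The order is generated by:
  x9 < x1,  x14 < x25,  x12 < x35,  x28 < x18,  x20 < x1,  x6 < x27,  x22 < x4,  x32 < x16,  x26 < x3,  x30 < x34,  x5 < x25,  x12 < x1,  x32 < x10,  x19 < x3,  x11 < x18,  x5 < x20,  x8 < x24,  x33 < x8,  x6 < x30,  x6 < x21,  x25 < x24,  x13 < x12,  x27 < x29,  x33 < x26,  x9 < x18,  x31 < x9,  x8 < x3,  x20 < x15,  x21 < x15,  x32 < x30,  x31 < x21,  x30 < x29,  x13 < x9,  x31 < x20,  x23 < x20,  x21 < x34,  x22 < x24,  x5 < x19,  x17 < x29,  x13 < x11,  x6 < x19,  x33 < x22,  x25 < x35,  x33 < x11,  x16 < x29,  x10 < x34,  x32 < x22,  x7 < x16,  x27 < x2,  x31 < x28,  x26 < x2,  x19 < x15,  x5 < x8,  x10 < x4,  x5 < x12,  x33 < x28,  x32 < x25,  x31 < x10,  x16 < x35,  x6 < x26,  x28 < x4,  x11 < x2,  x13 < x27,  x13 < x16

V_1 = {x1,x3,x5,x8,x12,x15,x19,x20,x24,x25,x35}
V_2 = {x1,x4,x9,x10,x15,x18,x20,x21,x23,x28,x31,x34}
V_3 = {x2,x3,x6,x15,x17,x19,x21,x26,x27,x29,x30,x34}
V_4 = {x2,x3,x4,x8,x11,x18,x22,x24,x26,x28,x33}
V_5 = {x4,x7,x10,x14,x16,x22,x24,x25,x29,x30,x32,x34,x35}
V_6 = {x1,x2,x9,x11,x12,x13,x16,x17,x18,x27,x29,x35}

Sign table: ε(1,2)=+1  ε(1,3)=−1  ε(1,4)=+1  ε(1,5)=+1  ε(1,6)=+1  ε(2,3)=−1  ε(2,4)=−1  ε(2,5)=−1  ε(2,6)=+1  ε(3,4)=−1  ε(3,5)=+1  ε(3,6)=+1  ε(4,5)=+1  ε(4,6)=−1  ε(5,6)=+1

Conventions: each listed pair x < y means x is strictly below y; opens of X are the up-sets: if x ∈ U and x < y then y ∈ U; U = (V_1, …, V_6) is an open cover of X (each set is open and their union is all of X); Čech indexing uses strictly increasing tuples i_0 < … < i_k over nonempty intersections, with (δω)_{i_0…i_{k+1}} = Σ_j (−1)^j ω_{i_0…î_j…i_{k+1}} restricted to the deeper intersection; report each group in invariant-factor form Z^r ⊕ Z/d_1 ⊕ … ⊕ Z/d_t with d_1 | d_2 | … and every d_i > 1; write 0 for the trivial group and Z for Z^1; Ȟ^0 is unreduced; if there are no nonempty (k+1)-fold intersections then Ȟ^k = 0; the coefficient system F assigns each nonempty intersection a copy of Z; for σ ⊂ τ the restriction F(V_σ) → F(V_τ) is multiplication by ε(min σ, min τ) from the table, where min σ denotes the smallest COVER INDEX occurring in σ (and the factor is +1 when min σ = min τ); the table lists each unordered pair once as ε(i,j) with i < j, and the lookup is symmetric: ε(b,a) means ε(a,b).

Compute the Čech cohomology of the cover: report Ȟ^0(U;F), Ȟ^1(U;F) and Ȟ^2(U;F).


Ȟ^0(U;F) ≅ 0,  Ȟ^1(U;F) ≅ Z/2,  Ȟ^2(U;F) ≅ Z

nerve of the cover:
  V12={x1,x15,x20} V13={x3,x15,x19} V14={x3,x8,x24} V15={x24,x25,x35} V16={x1,x12,x35} V23={x15,x21,x34} V24={x4,x18,x28} V25={x4,x10,x34} V26={x1,x9,x18} V34={x2,x3,x26} V35={x29,x30,x34} V36={x2,x17,x27,x29} V45={x4,x22,x24} V46={x2,x11,x18} V56={x16,x29,x35}
  V123={x15} V126={x1} V134={x3} V145={x24} V156={x35} V235={x34} V245={x4} V246={x18} V346={x2} V356={x29}
C dims 6,15,10; δ0: rk 6, SNF 1^5·2; δ1: rk 9, SNF 1^9
Ȟ^0 = (6 − 6) − 0 = 0, so Ȟ^0 ≅ 0
Ȟ^1 = (15 − 9) − 6 = 0 plus torsion [2], so Ȟ^1 ≅ Z/2
Ȟ^2 = (10 − 0) − 9 = 1, so Ȟ^2 ≅ Z


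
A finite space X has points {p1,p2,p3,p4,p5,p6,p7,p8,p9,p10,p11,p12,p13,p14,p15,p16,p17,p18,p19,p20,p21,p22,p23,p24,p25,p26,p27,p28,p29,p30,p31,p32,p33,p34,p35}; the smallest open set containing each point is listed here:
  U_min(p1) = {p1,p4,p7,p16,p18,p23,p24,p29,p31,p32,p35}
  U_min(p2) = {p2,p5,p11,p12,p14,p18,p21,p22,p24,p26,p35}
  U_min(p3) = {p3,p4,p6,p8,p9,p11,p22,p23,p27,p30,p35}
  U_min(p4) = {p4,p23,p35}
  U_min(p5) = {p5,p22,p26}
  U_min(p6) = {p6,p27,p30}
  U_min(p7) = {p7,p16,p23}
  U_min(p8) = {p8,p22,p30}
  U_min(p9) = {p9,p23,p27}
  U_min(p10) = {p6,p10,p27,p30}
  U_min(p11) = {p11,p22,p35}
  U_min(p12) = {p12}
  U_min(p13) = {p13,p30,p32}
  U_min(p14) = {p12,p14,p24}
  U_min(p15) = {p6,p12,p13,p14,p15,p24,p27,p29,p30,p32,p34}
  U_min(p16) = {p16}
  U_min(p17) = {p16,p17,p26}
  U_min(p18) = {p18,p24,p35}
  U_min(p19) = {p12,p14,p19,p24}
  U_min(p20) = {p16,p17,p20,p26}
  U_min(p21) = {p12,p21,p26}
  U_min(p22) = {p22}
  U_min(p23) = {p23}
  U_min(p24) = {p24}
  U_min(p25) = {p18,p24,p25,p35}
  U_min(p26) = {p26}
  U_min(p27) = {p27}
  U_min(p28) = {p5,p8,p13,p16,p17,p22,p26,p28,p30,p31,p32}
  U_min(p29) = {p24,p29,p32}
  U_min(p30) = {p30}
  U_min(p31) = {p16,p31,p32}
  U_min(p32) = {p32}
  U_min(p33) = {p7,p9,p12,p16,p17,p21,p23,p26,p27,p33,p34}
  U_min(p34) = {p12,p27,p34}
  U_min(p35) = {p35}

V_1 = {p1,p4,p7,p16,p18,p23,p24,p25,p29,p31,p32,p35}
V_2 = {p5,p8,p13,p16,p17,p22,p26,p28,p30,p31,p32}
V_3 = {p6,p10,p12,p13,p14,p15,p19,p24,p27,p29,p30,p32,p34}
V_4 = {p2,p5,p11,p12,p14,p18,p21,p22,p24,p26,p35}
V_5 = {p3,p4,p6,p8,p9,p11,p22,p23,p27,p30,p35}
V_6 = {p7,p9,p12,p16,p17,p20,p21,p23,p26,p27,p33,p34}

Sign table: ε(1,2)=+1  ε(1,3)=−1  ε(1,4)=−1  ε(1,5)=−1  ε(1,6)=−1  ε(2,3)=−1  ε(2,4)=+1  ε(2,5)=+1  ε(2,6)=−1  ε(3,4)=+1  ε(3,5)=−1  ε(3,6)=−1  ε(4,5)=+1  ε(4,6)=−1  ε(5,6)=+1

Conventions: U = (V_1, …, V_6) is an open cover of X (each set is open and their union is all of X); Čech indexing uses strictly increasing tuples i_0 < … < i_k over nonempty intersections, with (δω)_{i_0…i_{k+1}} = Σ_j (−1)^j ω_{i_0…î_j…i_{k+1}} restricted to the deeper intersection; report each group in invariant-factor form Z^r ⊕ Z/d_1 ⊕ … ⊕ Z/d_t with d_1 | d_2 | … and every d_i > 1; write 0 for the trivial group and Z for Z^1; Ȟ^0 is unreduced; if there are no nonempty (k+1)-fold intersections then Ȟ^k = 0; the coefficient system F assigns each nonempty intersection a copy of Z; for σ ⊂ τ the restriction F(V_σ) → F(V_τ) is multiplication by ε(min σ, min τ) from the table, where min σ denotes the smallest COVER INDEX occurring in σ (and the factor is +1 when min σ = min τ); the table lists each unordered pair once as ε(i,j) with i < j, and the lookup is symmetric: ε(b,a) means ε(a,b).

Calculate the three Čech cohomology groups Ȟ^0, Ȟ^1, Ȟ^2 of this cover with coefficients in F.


cover nerve:
  V12={p16,p31,p32} V13={p24,p29,p32} V14={p18,p24,p35} V15={p4,p23,p35} V16={p7,p16,p23} V23={p13,p30,p32} V24={p5,p22,p26} V25={p8,p22,p30} V26={p16,p17,p26} V34={p12,p14,p24} V35={p6,p27,p30} V36={p12,p27,p34} V45={p11,p22,p35} V46={p12,p21,p26} V56={p9,p23,p27}
  V123={p32} V126={p16} V134={p24} V145={p35} V156={p23} V235={p30} V245={p22} V246={p26} V346={p12} V356={p27}
C dims 6,15,10; δ0: rk 6, SNF 1^5·2; δ1: rk 9, SNF 1^9
Ȟ^0: (6−6)−0=0 ⇒ 0
Ȟ^1: (15−9)−6=0 plus torsion [2] ⇒ Z/2
Ȟ^2: (10−0)−9=1 ⇒ Z

Ȟ^0(U;F) ≅ 0, Ȟ^1(U;F) ≅ Z/2, Ȟ^2(U;F) ≅ Z


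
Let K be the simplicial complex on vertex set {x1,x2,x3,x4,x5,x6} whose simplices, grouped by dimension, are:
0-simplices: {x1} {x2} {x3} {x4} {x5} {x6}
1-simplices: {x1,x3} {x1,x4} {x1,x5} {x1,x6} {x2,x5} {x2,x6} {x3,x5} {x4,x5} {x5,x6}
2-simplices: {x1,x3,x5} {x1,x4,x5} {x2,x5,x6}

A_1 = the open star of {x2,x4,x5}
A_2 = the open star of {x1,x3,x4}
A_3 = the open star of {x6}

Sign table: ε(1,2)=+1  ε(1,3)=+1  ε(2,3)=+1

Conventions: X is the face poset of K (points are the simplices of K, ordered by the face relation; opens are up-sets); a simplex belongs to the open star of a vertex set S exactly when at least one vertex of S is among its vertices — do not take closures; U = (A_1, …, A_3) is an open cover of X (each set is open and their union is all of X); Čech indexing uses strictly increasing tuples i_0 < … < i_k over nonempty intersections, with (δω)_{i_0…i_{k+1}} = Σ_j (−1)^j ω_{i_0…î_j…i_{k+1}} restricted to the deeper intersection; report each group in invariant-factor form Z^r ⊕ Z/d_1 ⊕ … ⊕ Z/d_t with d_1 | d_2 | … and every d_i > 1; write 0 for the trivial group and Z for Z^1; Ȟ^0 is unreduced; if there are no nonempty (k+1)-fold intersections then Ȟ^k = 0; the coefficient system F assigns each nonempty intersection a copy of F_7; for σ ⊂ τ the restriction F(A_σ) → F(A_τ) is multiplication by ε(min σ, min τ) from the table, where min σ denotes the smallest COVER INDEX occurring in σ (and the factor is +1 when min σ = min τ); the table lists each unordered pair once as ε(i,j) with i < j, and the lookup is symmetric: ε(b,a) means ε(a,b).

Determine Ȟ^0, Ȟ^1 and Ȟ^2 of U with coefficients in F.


nonempty overlaps:
  A1={{x2},{x4},{x5},{x1,x4},{x1,x5},{x2,x5},{x2,x6},{x3,x5},{x4,x5},{x5,x6},{x1,x3,x5},{x1,x4,x5},{x2,x5,x6}} A2={{x1},{x3},{x4},{x1,x3},{x1,x4},{x1,x5},{x1,x6},{x3,x5},{x4,x5},{x1,x3,x5},{x1,x4,x5}} A3={{x6},{x1,x6},{x2,x6},{x5,x6},{x2,x5,x6}}
  A12={{x4},{x1,x4},{x1,x5},{x3,x5},{x4,x5},{x1,x3,x5},{x1,x4,x5}} A13={{x2,x6},{x5,x6},{x2,x5,x6}} A23={{x1,x6}}
C dims 3,3; δ0: rk_F7 2
degree 0: 3−2−0 = 1 → Ȟ^0 ≅ Z/7
degree 1: 3−0−2 = 1 → Ȟ^1 ≅ Z/7
degree 2: 0−0−0 = 0 → Ȟ^2 ≅ 0

Ȟ^0(U;F) ≅ Z/7; Ȟ^1(U;F) ≅ Z/7; Ȟ^2(U;F) ≅ 0


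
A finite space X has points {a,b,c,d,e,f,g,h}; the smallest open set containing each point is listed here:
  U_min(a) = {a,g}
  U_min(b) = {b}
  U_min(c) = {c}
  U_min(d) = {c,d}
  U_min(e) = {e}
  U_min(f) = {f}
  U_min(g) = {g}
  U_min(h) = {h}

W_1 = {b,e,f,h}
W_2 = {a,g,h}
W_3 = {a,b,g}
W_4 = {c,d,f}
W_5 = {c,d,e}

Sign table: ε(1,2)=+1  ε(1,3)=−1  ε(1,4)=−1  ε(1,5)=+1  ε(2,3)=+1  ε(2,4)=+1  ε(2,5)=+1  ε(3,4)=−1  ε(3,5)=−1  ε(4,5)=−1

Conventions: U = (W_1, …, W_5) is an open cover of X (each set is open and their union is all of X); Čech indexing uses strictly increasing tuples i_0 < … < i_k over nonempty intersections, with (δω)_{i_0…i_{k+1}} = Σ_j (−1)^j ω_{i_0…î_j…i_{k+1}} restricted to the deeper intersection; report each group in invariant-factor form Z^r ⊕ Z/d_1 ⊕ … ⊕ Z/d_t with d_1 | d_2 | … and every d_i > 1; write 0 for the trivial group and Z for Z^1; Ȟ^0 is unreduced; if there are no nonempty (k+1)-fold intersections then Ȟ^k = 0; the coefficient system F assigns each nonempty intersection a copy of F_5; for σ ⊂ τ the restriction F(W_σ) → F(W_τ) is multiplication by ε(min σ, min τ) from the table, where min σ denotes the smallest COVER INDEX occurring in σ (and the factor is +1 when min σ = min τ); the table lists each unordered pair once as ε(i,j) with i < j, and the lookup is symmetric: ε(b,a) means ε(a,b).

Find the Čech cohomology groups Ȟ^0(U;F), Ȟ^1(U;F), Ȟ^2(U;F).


Ȟ^0 ≅ 0,  Ȟ^1 ≅ Z/5,  Ȟ^2 ≅ 0

nerve simplices:
  W12={h} W13={b} W14={f} W15={e} W23={a,g} W45={c,d}
C dims 5,6; δ0: rk_F5 5
degree 0: 5−5−0 = 0 → Ȟ^0 ≅ 0
degree 1: 6−0−5 = 1 → Ȟ^1 ≅ Z/5
degree 2: 0−0−0 = 0 → Ȟ^2 ≅ 0
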